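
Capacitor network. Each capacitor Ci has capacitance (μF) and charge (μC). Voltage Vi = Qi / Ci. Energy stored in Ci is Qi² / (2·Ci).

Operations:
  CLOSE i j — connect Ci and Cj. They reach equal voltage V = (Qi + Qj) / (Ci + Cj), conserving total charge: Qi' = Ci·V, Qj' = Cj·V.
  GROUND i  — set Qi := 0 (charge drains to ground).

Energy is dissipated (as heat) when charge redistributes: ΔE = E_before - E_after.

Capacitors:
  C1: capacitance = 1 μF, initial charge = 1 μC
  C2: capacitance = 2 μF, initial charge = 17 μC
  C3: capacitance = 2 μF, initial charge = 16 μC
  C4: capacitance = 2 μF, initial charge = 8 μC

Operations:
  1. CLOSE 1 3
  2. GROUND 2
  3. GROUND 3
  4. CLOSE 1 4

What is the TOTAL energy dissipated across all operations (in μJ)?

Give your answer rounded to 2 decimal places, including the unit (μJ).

Answer: 121.62 μJ

Derivation:
Initial: C1(1μF, Q=1μC, V=1.00V), C2(2μF, Q=17μC, V=8.50V), C3(2μF, Q=16μC, V=8.00V), C4(2μF, Q=8μC, V=4.00V)
Op 1: CLOSE 1-3: Q_total=17.00, C_total=3.00, V=5.67; Q1=5.67, Q3=11.33; dissipated=16.333
Op 2: GROUND 2: Q2=0; energy lost=72.250
Op 3: GROUND 3: Q3=0; energy lost=32.111
Op 4: CLOSE 1-4: Q_total=13.67, C_total=3.00, V=4.56; Q1=4.56, Q4=9.11; dissipated=0.926
Total dissipated: 121.620 μJ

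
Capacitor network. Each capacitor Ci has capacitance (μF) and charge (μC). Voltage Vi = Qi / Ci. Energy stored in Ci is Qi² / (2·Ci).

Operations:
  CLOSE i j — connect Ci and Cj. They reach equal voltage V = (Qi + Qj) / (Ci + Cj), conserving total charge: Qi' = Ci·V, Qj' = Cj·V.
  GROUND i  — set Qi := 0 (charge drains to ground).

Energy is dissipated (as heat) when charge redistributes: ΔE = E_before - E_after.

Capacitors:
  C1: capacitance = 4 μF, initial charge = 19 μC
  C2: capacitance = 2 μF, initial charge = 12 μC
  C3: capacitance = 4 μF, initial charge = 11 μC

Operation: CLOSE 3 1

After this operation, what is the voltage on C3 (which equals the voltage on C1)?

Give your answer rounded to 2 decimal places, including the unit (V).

Initial: C1(4μF, Q=19μC, V=4.75V), C2(2μF, Q=12μC, V=6.00V), C3(4μF, Q=11μC, V=2.75V)
Op 1: CLOSE 3-1: Q_total=30.00, C_total=8.00, V=3.75; Q3=15.00, Q1=15.00; dissipated=4.000

Answer: 3.75 V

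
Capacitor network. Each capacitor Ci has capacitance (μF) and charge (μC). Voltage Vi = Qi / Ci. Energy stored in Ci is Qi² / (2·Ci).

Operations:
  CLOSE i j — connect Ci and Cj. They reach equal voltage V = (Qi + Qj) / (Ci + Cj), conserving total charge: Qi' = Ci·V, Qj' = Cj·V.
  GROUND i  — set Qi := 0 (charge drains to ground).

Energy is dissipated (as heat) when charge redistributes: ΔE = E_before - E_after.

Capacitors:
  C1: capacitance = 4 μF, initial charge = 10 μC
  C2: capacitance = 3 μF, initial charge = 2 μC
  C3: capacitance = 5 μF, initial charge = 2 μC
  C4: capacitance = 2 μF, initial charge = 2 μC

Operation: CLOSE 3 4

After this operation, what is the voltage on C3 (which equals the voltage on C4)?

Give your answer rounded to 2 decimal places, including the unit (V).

Answer: 0.57 V

Derivation:
Initial: C1(4μF, Q=10μC, V=2.50V), C2(3μF, Q=2μC, V=0.67V), C3(5μF, Q=2μC, V=0.40V), C4(2μF, Q=2μC, V=1.00V)
Op 1: CLOSE 3-4: Q_total=4.00, C_total=7.00, V=0.57; Q3=2.86, Q4=1.14; dissipated=0.257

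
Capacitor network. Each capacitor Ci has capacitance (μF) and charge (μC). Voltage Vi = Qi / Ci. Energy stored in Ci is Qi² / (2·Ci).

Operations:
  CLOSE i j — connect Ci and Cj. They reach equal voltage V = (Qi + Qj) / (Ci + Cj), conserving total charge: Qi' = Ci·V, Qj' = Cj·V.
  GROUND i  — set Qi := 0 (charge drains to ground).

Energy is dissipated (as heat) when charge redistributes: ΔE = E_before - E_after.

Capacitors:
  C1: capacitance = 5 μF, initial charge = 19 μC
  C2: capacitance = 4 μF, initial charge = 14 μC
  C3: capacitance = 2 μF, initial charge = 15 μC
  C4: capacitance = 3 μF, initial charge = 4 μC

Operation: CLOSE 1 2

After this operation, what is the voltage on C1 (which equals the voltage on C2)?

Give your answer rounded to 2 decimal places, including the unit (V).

Initial: C1(5μF, Q=19μC, V=3.80V), C2(4μF, Q=14μC, V=3.50V), C3(2μF, Q=15μC, V=7.50V), C4(3μF, Q=4μC, V=1.33V)
Op 1: CLOSE 1-2: Q_total=33.00, C_total=9.00, V=3.67; Q1=18.33, Q2=14.67; dissipated=0.100

Answer: 3.67 V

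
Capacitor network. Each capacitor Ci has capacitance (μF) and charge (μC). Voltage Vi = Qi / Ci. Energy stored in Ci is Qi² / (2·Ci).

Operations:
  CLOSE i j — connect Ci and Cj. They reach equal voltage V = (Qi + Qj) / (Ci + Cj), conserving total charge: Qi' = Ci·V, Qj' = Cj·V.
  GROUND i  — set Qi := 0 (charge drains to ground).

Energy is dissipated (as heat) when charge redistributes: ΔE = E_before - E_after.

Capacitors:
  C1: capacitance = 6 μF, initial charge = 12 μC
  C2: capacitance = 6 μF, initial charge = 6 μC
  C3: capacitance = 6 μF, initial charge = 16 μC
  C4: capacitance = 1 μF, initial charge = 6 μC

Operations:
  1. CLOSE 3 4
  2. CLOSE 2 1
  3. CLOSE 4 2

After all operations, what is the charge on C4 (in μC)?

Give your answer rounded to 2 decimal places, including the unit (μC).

Answer: 1.73 μC

Derivation:
Initial: C1(6μF, Q=12μC, V=2.00V), C2(6μF, Q=6μC, V=1.00V), C3(6μF, Q=16μC, V=2.67V), C4(1μF, Q=6μC, V=6.00V)
Op 1: CLOSE 3-4: Q_total=22.00, C_total=7.00, V=3.14; Q3=18.86, Q4=3.14; dissipated=4.762
Op 2: CLOSE 2-1: Q_total=18.00, C_total=12.00, V=1.50; Q2=9.00, Q1=9.00; dissipated=1.500
Op 3: CLOSE 4-2: Q_total=12.14, C_total=7.00, V=1.73; Q4=1.73, Q2=10.41; dissipated=1.157
Final charges: Q1=9.00, Q2=10.41, Q3=18.86, Q4=1.73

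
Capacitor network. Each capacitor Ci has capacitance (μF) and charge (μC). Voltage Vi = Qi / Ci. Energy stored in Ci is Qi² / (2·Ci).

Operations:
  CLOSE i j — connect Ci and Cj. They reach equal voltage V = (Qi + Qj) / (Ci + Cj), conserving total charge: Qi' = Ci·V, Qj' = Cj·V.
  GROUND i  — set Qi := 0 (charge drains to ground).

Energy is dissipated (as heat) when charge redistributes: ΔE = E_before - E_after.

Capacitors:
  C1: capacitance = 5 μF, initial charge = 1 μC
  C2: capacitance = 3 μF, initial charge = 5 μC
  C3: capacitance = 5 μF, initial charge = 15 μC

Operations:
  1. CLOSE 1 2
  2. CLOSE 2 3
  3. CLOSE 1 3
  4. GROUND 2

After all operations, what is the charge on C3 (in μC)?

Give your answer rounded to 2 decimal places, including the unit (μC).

Answer: 7.27 μC

Derivation:
Initial: C1(5μF, Q=1μC, V=0.20V), C2(3μF, Q=5μC, V=1.67V), C3(5μF, Q=15μC, V=3.00V)
Op 1: CLOSE 1-2: Q_total=6.00, C_total=8.00, V=0.75; Q1=3.75, Q2=2.25; dissipated=2.017
Op 2: CLOSE 2-3: Q_total=17.25, C_total=8.00, V=2.16; Q2=6.47, Q3=10.78; dissipated=4.746
Op 3: CLOSE 1-3: Q_total=14.53, C_total=10.00, V=1.45; Q1=7.27, Q3=7.27; dissipated=2.472
Op 4: GROUND 2: Q2=0; energy lost=6.974
Final charges: Q1=7.27, Q2=0.00, Q3=7.27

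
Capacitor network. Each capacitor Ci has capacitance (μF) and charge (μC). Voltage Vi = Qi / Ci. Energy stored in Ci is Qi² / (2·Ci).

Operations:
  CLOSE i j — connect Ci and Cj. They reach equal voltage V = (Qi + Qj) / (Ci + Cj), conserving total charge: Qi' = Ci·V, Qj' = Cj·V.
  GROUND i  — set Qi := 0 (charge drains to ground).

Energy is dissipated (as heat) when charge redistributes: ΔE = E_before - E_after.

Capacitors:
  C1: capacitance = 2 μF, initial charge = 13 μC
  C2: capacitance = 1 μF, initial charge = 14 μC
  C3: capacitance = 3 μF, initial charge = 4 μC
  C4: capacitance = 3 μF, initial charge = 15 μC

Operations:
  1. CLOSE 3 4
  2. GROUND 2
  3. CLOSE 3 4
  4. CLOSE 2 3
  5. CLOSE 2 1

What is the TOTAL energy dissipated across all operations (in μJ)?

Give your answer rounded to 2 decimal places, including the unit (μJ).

Answer: 117.52 μJ

Derivation:
Initial: C1(2μF, Q=13μC, V=6.50V), C2(1μF, Q=14μC, V=14.00V), C3(3μF, Q=4μC, V=1.33V), C4(3μF, Q=15μC, V=5.00V)
Op 1: CLOSE 3-4: Q_total=19.00, C_total=6.00, V=3.17; Q3=9.50, Q4=9.50; dissipated=10.083
Op 2: GROUND 2: Q2=0; energy lost=98.000
Op 3: CLOSE 3-4: Q_total=19.00, C_total=6.00, V=3.17; Q3=9.50, Q4=9.50; dissipated=0.000
Op 4: CLOSE 2-3: Q_total=9.50, C_total=4.00, V=2.38; Q2=2.38, Q3=7.12; dissipated=3.760
Op 5: CLOSE 2-1: Q_total=15.38, C_total=3.00, V=5.12; Q2=5.12, Q1=10.25; dissipated=5.672
Total dissipated: 117.516 μJ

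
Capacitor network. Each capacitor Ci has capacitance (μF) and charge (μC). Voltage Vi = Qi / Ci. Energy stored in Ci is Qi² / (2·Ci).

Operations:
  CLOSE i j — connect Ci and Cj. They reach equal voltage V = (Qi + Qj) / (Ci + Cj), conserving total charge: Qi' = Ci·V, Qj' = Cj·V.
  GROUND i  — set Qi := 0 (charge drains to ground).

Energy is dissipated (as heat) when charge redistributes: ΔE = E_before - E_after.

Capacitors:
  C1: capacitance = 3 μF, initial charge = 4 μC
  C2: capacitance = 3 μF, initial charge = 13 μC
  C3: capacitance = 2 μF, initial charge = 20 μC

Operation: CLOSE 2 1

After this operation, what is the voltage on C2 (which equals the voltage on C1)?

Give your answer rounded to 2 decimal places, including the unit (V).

Initial: C1(3μF, Q=4μC, V=1.33V), C2(3μF, Q=13μC, V=4.33V), C3(2μF, Q=20μC, V=10.00V)
Op 1: CLOSE 2-1: Q_total=17.00, C_total=6.00, V=2.83; Q2=8.50, Q1=8.50; dissipated=6.750

Answer: 2.83 V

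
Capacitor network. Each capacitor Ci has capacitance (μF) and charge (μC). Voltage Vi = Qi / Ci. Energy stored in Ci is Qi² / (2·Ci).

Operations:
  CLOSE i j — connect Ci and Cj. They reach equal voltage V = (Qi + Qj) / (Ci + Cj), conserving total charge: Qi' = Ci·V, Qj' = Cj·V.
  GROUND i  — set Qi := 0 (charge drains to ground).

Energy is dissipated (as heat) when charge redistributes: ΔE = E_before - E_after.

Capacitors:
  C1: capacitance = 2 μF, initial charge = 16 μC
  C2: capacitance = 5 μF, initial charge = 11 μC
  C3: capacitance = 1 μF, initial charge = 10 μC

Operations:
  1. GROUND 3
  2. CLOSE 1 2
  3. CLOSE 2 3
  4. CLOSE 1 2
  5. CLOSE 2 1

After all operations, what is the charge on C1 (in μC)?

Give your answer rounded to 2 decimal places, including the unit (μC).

Initial: C1(2μF, Q=16μC, V=8.00V), C2(5μF, Q=11μC, V=2.20V), C3(1μF, Q=10μC, V=10.00V)
Op 1: GROUND 3: Q3=0; energy lost=50.000
Op 2: CLOSE 1-2: Q_total=27.00, C_total=7.00, V=3.86; Q1=7.71, Q2=19.29; dissipated=24.029
Op 3: CLOSE 2-3: Q_total=19.29, C_total=6.00, V=3.21; Q2=16.07, Q3=3.21; dissipated=6.199
Op 4: CLOSE 1-2: Q_total=23.79, C_total=7.00, V=3.40; Q1=6.80, Q2=16.99; dissipated=0.295
Op 5: CLOSE 2-1: Q_total=23.79, C_total=7.00, V=3.40; Q2=16.99, Q1=6.80; dissipated=0.000
Final charges: Q1=6.80, Q2=16.99, Q3=3.21

Answer: 6.80 μC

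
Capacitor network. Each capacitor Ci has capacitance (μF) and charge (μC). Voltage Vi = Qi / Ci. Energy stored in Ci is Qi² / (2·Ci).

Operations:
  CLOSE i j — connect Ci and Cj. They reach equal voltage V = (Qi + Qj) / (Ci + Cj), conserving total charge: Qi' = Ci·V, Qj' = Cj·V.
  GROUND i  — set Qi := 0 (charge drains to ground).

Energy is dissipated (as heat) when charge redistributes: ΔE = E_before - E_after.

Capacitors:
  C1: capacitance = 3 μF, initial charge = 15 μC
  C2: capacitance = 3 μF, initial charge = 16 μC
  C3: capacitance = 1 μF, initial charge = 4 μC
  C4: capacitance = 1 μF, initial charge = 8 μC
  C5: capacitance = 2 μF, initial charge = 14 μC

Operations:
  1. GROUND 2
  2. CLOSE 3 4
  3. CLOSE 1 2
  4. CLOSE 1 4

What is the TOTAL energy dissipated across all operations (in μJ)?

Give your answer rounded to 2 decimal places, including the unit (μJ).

Answer: 70.01 μJ

Derivation:
Initial: C1(3μF, Q=15μC, V=5.00V), C2(3μF, Q=16μC, V=5.33V), C3(1μF, Q=4μC, V=4.00V), C4(1μF, Q=8μC, V=8.00V), C5(2μF, Q=14μC, V=7.00V)
Op 1: GROUND 2: Q2=0; energy lost=42.667
Op 2: CLOSE 3-4: Q_total=12.00, C_total=2.00, V=6.00; Q3=6.00, Q4=6.00; dissipated=4.000
Op 3: CLOSE 1-2: Q_total=15.00, C_total=6.00, V=2.50; Q1=7.50, Q2=7.50; dissipated=18.750
Op 4: CLOSE 1-4: Q_total=13.50, C_total=4.00, V=3.38; Q1=10.12, Q4=3.38; dissipated=4.594
Total dissipated: 70.010 μJ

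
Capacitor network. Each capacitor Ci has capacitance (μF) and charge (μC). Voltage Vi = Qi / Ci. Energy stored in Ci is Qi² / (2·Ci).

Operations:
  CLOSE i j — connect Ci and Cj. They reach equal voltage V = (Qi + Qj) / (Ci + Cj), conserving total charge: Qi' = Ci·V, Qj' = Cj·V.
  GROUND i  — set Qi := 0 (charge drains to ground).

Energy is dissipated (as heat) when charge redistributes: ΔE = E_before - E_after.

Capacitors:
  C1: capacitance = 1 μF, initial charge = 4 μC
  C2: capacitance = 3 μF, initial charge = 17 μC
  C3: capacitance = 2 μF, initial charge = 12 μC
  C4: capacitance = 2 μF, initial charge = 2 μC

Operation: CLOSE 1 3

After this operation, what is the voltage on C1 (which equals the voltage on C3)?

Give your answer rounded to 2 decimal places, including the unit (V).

Answer: 5.33 V

Derivation:
Initial: C1(1μF, Q=4μC, V=4.00V), C2(3μF, Q=17μC, V=5.67V), C3(2μF, Q=12μC, V=6.00V), C4(2μF, Q=2μC, V=1.00V)
Op 1: CLOSE 1-3: Q_total=16.00, C_total=3.00, V=5.33; Q1=5.33, Q3=10.67; dissipated=1.333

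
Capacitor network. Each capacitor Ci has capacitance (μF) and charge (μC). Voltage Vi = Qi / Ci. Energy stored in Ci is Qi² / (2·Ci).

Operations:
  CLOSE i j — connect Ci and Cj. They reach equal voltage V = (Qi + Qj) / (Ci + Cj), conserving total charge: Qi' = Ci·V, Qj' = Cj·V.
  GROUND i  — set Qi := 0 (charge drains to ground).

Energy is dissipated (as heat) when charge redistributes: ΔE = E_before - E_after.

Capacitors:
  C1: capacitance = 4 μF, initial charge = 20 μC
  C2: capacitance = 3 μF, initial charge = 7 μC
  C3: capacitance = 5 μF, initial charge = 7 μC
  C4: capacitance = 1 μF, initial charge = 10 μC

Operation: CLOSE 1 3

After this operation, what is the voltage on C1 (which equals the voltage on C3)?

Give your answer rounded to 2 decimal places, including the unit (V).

Answer: 3.00 V

Derivation:
Initial: C1(4μF, Q=20μC, V=5.00V), C2(3μF, Q=7μC, V=2.33V), C3(5μF, Q=7μC, V=1.40V), C4(1μF, Q=10μC, V=10.00V)
Op 1: CLOSE 1-3: Q_total=27.00, C_total=9.00, V=3.00; Q1=12.00, Q3=15.00; dissipated=14.400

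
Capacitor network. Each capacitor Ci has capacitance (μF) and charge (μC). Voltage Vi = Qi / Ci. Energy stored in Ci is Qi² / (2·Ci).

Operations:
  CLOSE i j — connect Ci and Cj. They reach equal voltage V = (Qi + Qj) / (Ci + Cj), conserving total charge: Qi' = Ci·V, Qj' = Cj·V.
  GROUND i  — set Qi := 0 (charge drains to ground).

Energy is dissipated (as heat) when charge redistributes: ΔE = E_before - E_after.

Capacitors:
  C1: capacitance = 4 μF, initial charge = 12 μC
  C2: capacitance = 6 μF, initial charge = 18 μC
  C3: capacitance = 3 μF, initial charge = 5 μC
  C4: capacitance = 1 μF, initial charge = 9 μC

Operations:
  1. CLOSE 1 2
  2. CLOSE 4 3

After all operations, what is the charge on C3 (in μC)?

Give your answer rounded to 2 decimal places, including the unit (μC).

Initial: C1(4μF, Q=12μC, V=3.00V), C2(6μF, Q=18μC, V=3.00V), C3(3μF, Q=5μC, V=1.67V), C4(1μF, Q=9μC, V=9.00V)
Op 1: CLOSE 1-2: Q_total=30.00, C_total=10.00, V=3.00; Q1=12.00, Q2=18.00; dissipated=0.000
Op 2: CLOSE 4-3: Q_total=14.00, C_total=4.00, V=3.50; Q4=3.50, Q3=10.50; dissipated=20.167
Final charges: Q1=12.00, Q2=18.00, Q3=10.50, Q4=3.50

Answer: 10.50 μC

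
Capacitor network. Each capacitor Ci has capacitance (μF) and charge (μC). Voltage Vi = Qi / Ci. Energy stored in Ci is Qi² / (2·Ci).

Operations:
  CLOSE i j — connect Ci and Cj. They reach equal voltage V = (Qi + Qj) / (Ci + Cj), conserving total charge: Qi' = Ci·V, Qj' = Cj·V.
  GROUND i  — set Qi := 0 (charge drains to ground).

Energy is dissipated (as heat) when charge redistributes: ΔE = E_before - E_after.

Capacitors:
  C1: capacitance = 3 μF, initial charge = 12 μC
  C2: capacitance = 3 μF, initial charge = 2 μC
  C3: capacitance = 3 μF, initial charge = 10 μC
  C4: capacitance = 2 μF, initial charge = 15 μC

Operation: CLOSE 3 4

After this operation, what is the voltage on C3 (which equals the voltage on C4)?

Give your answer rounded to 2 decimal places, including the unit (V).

Answer: 5.00 V

Derivation:
Initial: C1(3μF, Q=12μC, V=4.00V), C2(3μF, Q=2μC, V=0.67V), C3(3μF, Q=10μC, V=3.33V), C4(2μF, Q=15μC, V=7.50V)
Op 1: CLOSE 3-4: Q_total=25.00, C_total=5.00, V=5.00; Q3=15.00, Q4=10.00; dissipated=10.417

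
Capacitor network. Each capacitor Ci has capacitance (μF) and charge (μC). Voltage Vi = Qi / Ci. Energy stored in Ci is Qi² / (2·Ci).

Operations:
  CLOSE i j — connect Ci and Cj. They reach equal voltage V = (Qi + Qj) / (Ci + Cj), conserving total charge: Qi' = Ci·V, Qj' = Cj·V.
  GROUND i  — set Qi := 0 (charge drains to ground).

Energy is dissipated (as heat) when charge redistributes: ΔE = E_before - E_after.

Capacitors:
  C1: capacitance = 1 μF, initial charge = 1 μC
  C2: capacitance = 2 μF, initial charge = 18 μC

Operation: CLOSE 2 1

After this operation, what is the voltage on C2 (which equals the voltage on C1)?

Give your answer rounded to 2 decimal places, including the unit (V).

Answer: 6.33 V

Derivation:
Initial: C1(1μF, Q=1μC, V=1.00V), C2(2μF, Q=18μC, V=9.00V)
Op 1: CLOSE 2-1: Q_total=19.00, C_total=3.00, V=6.33; Q2=12.67, Q1=6.33; dissipated=21.333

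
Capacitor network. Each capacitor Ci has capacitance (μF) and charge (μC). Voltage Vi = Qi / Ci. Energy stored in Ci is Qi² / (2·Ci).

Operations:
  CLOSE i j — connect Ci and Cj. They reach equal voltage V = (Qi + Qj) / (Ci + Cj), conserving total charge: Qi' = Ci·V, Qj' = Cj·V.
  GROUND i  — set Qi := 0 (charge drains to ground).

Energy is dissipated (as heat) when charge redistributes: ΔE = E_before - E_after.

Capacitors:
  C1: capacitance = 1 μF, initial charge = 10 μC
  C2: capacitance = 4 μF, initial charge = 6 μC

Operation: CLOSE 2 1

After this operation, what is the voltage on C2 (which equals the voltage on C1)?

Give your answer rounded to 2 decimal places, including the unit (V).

Initial: C1(1μF, Q=10μC, V=10.00V), C2(4μF, Q=6μC, V=1.50V)
Op 1: CLOSE 2-1: Q_total=16.00, C_total=5.00, V=3.20; Q2=12.80, Q1=3.20; dissipated=28.900

Answer: 3.20 V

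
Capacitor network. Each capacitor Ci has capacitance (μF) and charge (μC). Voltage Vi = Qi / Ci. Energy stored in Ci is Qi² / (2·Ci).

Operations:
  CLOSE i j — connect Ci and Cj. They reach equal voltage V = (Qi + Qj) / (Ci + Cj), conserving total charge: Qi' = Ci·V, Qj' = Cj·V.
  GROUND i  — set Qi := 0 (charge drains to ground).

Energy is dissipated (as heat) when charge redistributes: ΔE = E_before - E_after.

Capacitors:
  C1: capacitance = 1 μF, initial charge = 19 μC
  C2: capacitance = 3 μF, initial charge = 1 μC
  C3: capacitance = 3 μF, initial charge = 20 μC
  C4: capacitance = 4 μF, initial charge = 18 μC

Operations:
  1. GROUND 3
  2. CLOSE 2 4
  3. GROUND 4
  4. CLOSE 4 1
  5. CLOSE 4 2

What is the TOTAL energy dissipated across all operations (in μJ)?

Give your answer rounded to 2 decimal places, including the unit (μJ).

Initial: C1(1μF, Q=19μC, V=19.00V), C2(3μF, Q=1μC, V=0.33V), C3(3μF, Q=20μC, V=6.67V), C4(4μF, Q=18μC, V=4.50V)
Op 1: GROUND 3: Q3=0; energy lost=66.667
Op 2: CLOSE 2-4: Q_total=19.00, C_total=7.00, V=2.71; Q2=8.14, Q4=10.86; dissipated=14.881
Op 3: GROUND 4: Q4=0; energy lost=14.735
Op 4: CLOSE 4-1: Q_total=19.00, C_total=5.00, V=3.80; Q4=15.20, Q1=3.80; dissipated=144.400
Op 5: CLOSE 4-2: Q_total=23.34, C_total=7.00, V=3.33; Q4=13.34, Q2=10.00; dissipated=1.010
Total dissipated: 241.693 μJ

Answer: 241.69 μJ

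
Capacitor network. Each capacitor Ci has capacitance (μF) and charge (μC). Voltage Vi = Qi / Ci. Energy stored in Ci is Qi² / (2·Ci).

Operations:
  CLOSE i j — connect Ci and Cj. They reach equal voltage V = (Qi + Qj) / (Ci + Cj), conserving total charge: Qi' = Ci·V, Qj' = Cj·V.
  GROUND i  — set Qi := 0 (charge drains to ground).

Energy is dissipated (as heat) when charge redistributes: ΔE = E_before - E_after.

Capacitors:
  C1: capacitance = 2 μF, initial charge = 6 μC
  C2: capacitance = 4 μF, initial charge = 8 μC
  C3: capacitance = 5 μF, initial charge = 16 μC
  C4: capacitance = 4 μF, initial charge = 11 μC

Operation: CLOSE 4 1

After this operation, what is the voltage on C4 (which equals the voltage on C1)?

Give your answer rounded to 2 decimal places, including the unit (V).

Answer: 2.83 V

Derivation:
Initial: C1(2μF, Q=6μC, V=3.00V), C2(4μF, Q=8μC, V=2.00V), C3(5μF, Q=16μC, V=3.20V), C4(4μF, Q=11μC, V=2.75V)
Op 1: CLOSE 4-1: Q_total=17.00, C_total=6.00, V=2.83; Q4=11.33, Q1=5.67; dissipated=0.042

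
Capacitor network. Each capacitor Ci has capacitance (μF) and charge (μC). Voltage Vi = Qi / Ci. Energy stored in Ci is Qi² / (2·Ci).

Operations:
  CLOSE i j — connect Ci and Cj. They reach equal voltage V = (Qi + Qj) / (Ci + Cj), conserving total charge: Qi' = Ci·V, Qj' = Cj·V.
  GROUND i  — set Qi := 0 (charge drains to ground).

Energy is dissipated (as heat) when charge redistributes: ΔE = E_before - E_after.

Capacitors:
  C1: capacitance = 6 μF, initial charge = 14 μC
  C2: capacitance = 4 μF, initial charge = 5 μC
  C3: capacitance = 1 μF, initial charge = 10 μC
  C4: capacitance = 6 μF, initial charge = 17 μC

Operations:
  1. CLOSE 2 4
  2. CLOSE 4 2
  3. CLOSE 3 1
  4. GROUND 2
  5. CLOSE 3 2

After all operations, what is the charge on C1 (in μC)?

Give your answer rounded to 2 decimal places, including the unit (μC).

Answer: 20.57 μC

Derivation:
Initial: C1(6μF, Q=14μC, V=2.33V), C2(4μF, Q=5μC, V=1.25V), C3(1μF, Q=10μC, V=10.00V), C4(6μF, Q=17μC, V=2.83V)
Op 1: CLOSE 2-4: Q_total=22.00, C_total=10.00, V=2.20; Q2=8.80, Q4=13.20; dissipated=3.008
Op 2: CLOSE 4-2: Q_total=22.00, C_total=10.00, V=2.20; Q4=13.20, Q2=8.80; dissipated=0.000
Op 3: CLOSE 3-1: Q_total=24.00, C_total=7.00, V=3.43; Q3=3.43, Q1=20.57; dissipated=25.190
Op 4: GROUND 2: Q2=0; energy lost=9.680
Op 5: CLOSE 3-2: Q_total=3.43, C_total=5.00, V=0.69; Q3=0.69, Q2=2.74; dissipated=4.702
Final charges: Q1=20.57, Q2=2.74, Q3=0.69, Q4=13.20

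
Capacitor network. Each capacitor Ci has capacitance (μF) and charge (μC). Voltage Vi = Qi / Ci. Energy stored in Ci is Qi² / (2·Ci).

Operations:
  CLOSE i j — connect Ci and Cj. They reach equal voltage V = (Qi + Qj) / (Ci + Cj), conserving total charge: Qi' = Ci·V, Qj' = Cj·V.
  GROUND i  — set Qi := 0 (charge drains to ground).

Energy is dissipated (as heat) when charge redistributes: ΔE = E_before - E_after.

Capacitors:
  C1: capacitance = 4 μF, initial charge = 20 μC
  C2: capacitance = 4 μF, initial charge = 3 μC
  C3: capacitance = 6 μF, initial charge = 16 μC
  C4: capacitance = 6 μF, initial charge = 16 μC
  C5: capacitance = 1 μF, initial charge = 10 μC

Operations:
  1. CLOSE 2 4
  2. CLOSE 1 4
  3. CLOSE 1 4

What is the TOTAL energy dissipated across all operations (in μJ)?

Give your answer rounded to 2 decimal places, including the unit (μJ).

Initial: C1(4μF, Q=20μC, V=5.00V), C2(4μF, Q=3μC, V=0.75V), C3(6μF, Q=16μC, V=2.67V), C4(6μF, Q=16μC, V=2.67V), C5(1μF, Q=10μC, V=10.00V)
Op 1: CLOSE 2-4: Q_total=19.00, C_total=10.00, V=1.90; Q2=7.60, Q4=11.40; dissipated=4.408
Op 2: CLOSE 1-4: Q_total=31.40, C_total=10.00, V=3.14; Q1=12.56, Q4=18.84; dissipated=11.532
Op 3: CLOSE 1-4: Q_total=31.40, C_total=10.00, V=3.14; Q1=12.56, Q4=18.84; dissipated=0.000
Total dissipated: 15.940 μJ

Answer: 15.94 μJ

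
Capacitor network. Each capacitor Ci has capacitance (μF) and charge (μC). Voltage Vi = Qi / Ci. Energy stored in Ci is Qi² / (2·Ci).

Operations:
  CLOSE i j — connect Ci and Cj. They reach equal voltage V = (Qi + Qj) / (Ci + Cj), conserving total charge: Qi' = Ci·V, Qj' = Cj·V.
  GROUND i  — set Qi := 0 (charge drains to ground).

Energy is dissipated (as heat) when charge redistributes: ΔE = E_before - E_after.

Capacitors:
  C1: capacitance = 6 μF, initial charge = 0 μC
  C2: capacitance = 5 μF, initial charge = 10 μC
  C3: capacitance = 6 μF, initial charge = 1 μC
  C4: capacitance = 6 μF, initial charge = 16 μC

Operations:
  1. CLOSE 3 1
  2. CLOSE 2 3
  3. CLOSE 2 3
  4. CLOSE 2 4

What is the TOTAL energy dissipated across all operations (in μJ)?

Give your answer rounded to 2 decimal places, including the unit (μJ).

Answer: 9.05 μJ

Derivation:
Initial: C1(6μF, Q=0μC, V=0.00V), C2(5μF, Q=10μC, V=2.00V), C3(6μF, Q=1μC, V=0.17V), C4(6μF, Q=16μC, V=2.67V)
Op 1: CLOSE 3-1: Q_total=1.00, C_total=12.00, V=0.08; Q3=0.50, Q1=0.50; dissipated=0.042
Op 2: CLOSE 2-3: Q_total=10.50, C_total=11.00, V=0.95; Q2=4.77, Q3=5.73; dissipated=5.009
Op 3: CLOSE 2-3: Q_total=10.50, C_total=11.00, V=0.95; Q2=4.77, Q3=5.73; dissipated=0.000
Op 4: CLOSE 2-4: Q_total=20.77, C_total=11.00, V=1.89; Q2=9.44, Q4=11.33; dissipated=3.997
Total dissipated: 9.048 μJ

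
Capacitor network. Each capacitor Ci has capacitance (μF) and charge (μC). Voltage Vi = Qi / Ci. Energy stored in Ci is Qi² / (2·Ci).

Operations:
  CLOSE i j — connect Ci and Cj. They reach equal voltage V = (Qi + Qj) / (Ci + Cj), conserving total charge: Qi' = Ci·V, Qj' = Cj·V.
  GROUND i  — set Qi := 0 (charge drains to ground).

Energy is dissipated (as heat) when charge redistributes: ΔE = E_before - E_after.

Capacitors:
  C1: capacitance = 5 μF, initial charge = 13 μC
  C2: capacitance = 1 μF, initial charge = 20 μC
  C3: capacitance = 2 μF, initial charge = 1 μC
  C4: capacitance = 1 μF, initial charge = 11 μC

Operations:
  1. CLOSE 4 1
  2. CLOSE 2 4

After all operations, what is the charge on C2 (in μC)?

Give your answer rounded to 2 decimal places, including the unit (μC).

Initial: C1(5μF, Q=13μC, V=2.60V), C2(1μF, Q=20μC, V=20.00V), C3(2μF, Q=1μC, V=0.50V), C4(1μF, Q=11μC, V=11.00V)
Op 1: CLOSE 4-1: Q_total=24.00, C_total=6.00, V=4.00; Q4=4.00, Q1=20.00; dissipated=29.400
Op 2: CLOSE 2-4: Q_total=24.00, C_total=2.00, V=12.00; Q2=12.00, Q4=12.00; dissipated=64.000
Final charges: Q1=20.00, Q2=12.00, Q3=1.00, Q4=12.00

Answer: 12.00 μC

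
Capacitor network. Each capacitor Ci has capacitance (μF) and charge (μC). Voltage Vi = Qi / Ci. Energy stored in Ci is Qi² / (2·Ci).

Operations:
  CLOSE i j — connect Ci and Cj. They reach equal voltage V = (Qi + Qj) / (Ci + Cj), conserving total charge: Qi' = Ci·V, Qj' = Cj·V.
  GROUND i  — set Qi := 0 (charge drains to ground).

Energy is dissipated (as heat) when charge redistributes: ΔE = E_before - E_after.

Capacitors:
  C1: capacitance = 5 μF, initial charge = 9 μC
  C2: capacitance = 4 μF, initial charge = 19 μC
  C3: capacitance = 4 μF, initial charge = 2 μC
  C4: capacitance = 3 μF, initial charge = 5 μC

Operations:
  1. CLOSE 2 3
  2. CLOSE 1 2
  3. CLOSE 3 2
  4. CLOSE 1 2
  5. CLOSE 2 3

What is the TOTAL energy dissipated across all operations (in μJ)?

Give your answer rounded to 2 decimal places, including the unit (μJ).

Answer: 19.10 μJ

Derivation:
Initial: C1(5μF, Q=9μC, V=1.80V), C2(4μF, Q=19μC, V=4.75V), C3(4μF, Q=2μC, V=0.50V), C4(3μF, Q=5μC, V=1.67V)
Op 1: CLOSE 2-3: Q_total=21.00, C_total=8.00, V=2.62; Q2=10.50, Q3=10.50; dissipated=18.062
Op 2: CLOSE 1-2: Q_total=19.50, C_total=9.00, V=2.17; Q1=10.83, Q2=8.67; dissipated=0.756
Op 3: CLOSE 3-2: Q_total=19.17, C_total=8.00, V=2.40; Q3=9.58, Q2=9.58; dissipated=0.210
Op 4: CLOSE 1-2: Q_total=20.42, C_total=9.00, V=2.27; Q1=11.34, Q2=9.07; dissipated=0.058
Op 5: CLOSE 2-3: Q_total=18.66, C_total=8.00, V=2.33; Q2=9.33, Q3=9.33; dissipated=0.016
Total dissipated: 19.103 μJ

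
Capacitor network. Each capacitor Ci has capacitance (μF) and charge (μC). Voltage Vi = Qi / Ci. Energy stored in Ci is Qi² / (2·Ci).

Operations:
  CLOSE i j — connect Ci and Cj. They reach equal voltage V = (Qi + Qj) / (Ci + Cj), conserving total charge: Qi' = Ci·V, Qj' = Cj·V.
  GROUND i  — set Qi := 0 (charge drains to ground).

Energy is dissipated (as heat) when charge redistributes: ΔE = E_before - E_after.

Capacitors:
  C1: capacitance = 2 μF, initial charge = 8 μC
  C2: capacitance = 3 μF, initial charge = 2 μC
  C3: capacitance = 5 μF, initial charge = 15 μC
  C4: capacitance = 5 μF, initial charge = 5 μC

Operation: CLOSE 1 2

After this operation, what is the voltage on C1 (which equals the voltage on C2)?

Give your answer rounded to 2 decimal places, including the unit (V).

Initial: C1(2μF, Q=8μC, V=4.00V), C2(3μF, Q=2μC, V=0.67V), C3(5μF, Q=15μC, V=3.00V), C4(5μF, Q=5μC, V=1.00V)
Op 1: CLOSE 1-2: Q_total=10.00, C_total=5.00, V=2.00; Q1=4.00, Q2=6.00; dissipated=6.667

Answer: 2.00 V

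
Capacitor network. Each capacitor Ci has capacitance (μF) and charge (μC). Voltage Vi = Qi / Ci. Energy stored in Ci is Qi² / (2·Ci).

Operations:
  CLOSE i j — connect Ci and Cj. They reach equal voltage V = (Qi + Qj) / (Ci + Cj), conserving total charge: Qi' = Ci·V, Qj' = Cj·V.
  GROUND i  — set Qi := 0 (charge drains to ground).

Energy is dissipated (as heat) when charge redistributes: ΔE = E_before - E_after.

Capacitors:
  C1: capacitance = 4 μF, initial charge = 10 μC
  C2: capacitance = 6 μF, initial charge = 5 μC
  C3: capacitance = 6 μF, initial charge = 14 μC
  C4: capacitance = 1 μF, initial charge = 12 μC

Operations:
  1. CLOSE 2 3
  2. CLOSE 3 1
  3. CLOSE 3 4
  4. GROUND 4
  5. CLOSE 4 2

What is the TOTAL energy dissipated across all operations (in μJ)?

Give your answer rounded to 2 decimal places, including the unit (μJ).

Initial: C1(4μF, Q=10μC, V=2.50V), C2(6μF, Q=5μC, V=0.83V), C3(6μF, Q=14μC, V=2.33V), C4(1μF, Q=12μC, V=12.00V)
Op 1: CLOSE 2-3: Q_total=19.00, C_total=12.00, V=1.58; Q2=9.50, Q3=9.50; dissipated=3.375
Op 2: CLOSE 3-1: Q_total=19.50, C_total=10.00, V=1.95; Q3=11.70, Q1=7.80; dissipated=1.008
Op 3: CLOSE 3-4: Q_total=23.70, C_total=7.00, V=3.39; Q3=20.31, Q4=3.39; dissipated=43.287
Op 4: GROUND 4: Q4=0; energy lost=5.732
Op 5: CLOSE 4-2: Q_total=9.50, C_total=7.00, V=1.36; Q4=1.36, Q2=8.14; dissipated=1.074
Total dissipated: 54.476 μJ

Answer: 54.48 μJ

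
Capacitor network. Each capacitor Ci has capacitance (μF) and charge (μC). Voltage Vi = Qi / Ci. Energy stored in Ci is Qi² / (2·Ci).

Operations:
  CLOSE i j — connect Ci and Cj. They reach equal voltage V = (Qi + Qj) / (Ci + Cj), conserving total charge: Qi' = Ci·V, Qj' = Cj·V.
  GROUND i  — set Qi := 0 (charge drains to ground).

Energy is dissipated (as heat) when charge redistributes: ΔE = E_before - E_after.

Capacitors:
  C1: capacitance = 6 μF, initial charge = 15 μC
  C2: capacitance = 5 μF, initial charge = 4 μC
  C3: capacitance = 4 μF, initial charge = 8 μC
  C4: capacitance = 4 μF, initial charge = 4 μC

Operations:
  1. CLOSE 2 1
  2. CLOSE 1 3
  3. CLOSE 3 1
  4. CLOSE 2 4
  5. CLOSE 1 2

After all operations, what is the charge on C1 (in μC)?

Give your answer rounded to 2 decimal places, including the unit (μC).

Answer: 9.84 μC

Derivation:
Initial: C1(6μF, Q=15μC, V=2.50V), C2(5μF, Q=4μC, V=0.80V), C3(4μF, Q=8μC, V=2.00V), C4(4μF, Q=4μC, V=1.00V)
Op 1: CLOSE 2-1: Q_total=19.00, C_total=11.00, V=1.73; Q2=8.64, Q1=10.36; dissipated=3.941
Op 2: CLOSE 1-3: Q_total=18.36, C_total=10.00, V=1.84; Q1=11.02, Q3=7.35; dissipated=0.089
Op 3: CLOSE 3-1: Q_total=18.36, C_total=10.00, V=1.84; Q3=7.35, Q1=11.02; dissipated=0.000
Op 4: CLOSE 2-4: Q_total=12.64, C_total=9.00, V=1.40; Q2=7.02, Q4=5.62; dissipated=0.588
Op 5: CLOSE 1-2: Q_total=18.04, C_total=11.00, V=1.64; Q1=9.84, Q2=8.20; dissipated=0.255
Final charges: Q1=9.84, Q2=8.20, Q3=7.35, Q4=5.62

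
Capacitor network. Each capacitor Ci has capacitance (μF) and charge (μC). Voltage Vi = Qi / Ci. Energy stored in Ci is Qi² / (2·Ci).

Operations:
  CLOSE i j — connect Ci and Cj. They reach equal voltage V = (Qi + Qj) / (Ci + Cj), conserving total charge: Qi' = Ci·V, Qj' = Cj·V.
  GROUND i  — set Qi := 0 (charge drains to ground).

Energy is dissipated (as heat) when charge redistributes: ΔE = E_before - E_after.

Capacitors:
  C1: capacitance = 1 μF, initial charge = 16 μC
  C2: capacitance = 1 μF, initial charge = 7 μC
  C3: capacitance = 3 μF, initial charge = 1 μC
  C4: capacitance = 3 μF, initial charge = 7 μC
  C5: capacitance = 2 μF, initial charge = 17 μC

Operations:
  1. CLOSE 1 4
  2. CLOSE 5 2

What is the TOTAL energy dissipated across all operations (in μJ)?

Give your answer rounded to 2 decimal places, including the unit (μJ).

Answer: 70.79 μJ

Derivation:
Initial: C1(1μF, Q=16μC, V=16.00V), C2(1μF, Q=7μC, V=7.00V), C3(3μF, Q=1μC, V=0.33V), C4(3μF, Q=7μC, V=2.33V), C5(2μF, Q=17μC, V=8.50V)
Op 1: CLOSE 1-4: Q_total=23.00, C_total=4.00, V=5.75; Q1=5.75, Q4=17.25; dissipated=70.042
Op 2: CLOSE 5-2: Q_total=24.00, C_total=3.00, V=8.00; Q5=16.00, Q2=8.00; dissipated=0.750
Total dissipated: 70.792 μJ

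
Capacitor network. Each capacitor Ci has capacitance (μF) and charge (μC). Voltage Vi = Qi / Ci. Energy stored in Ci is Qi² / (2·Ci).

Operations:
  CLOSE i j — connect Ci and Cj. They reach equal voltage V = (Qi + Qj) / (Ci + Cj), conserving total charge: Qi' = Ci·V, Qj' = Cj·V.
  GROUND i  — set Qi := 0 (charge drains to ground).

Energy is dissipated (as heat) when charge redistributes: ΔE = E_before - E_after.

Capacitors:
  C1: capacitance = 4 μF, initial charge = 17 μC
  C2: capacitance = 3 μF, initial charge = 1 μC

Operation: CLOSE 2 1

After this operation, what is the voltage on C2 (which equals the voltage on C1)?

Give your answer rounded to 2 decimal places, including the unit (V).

Answer: 2.57 V

Derivation:
Initial: C1(4μF, Q=17μC, V=4.25V), C2(3μF, Q=1μC, V=0.33V)
Op 1: CLOSE 2-1: Q_total=18.00, C_total=7.00, V=2.57; Q2=7.71, Q1=10.29; dissipated=13.149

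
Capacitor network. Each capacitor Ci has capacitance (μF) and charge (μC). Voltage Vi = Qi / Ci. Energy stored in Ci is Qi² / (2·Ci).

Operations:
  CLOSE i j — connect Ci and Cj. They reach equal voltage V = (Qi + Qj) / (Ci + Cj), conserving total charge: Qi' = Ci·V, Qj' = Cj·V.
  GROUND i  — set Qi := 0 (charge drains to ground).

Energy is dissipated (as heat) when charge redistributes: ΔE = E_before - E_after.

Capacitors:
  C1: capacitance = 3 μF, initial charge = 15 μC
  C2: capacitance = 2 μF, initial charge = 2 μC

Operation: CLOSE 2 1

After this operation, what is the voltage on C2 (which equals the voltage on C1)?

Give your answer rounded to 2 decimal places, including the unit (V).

Answer: 3.40 V

Derivation:
Initial: C1(3μF, Q=15μC, V=5.00V), C2(2μF, Q=2μC, V=1.00V)
Op 1: CLOSE 2-1: Q_total=17.00, C_total=5.00, V=3.40; Q2=6.80, Q1=10.20; dissipated=9.600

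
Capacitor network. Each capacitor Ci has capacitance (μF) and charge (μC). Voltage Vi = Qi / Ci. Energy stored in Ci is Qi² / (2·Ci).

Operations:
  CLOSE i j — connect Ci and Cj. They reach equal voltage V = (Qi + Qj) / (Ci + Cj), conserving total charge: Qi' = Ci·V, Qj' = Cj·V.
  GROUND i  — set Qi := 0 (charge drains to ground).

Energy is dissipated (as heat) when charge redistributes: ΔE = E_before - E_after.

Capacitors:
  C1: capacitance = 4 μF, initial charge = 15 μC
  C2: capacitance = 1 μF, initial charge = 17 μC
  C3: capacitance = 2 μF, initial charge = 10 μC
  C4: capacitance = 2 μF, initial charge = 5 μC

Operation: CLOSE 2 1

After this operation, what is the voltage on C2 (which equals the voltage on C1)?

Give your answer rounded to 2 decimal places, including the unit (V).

Answer: 6.40 V

Derivation:
Initial: C1(4μF, Q=15μC, V=3.75V), C2(1μF, Q=17μC, V=17.00V), C3(2μF, Q=10μC, V=5.00V), C4(2μF, Q=5μC, V=2.50V)
Op 1: CLOSE 2-1: Q_total=32.00, C_total=5.00, V=6.40; Q2=6.40, Q1=25.60; dissipated=70.225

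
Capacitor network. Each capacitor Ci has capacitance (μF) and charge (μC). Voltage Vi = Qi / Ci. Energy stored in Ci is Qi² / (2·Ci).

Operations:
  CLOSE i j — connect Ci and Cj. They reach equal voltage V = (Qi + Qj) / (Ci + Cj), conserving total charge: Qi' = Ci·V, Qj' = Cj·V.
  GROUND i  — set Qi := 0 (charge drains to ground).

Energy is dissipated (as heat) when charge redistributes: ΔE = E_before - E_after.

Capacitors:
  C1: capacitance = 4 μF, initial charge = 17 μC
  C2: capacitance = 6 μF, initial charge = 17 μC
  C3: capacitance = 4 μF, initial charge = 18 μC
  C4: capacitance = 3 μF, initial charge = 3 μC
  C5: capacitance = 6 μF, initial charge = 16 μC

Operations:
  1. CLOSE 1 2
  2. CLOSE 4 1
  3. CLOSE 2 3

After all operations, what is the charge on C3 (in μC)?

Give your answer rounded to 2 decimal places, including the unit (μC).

Answer: 15.36 μC

Derivation:
Initial: C1(4μF, Q=17μC, V=4.25V), C2(6μF, Q=17μC, V=2.83V), C3(4μF, Q=18μC, V=4.50V), C4(3μF, Q=3μC, V=1.00V), C5(6μF, Q=16μC, V=2.67V)
Op 1: CLOSE 1-2: Q_total=34.00, C_total=10.00, V=3.40; Q1=13.60, Q2=20.40; dissipated=2.408
Op 2: CLOSE 4-1: Q_total=16.60, C_total=7.00, V=2.37; Q4=7.11, Q1=9.49; dissipated=4.937
Op 3: CLOSE 2-3: Q_total=38.40, C_total=10.00, V=3.84; Q2=23.04, Q3=15.36; dissipated=1.452
Final charges: Q1=9.49, Q2=23.04, Q3=15.36, Q4=7.11, Q5=16.00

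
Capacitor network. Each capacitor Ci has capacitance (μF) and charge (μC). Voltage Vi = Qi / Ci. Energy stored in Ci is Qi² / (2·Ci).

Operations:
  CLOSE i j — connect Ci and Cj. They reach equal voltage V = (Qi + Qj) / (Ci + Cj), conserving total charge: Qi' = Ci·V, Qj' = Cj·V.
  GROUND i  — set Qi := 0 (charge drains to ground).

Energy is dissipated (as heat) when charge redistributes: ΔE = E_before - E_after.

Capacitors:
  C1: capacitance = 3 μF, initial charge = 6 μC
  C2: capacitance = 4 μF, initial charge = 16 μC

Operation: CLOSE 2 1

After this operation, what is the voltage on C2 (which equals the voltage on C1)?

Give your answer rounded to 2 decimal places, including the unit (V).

Answer: 3.14 V

Derivation:
Initial: C1(3μF, Q=6μC, V=2.00V), C2(4μF, Q=16μC, V=4.00V)
Op 1: CLOSE 2-1: Q_total=22.00, C_total=7.00, V=3.14; Q2=12.57, Q1=9.43; dissipated=3.429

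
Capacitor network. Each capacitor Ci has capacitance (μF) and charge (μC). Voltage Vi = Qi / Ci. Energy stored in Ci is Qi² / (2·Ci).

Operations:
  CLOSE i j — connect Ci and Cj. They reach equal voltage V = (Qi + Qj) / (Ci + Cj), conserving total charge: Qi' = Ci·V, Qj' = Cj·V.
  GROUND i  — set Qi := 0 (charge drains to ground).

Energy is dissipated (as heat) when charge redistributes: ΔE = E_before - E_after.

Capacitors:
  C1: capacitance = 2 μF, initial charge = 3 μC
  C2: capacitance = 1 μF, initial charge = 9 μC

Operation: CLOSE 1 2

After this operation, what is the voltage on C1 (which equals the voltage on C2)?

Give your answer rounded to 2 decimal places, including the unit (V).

Initial: C1(2μF, Q=3μC, V=1.50V), C2(1μF, Q=9μC, V=9.00V)
Op 1: CLOSE 1-2: Q_total=12.00, C_total=3.00, V=4.00; Q1=8.00, Q2=4.00; dissipated=18.750

Answer: 4.00 V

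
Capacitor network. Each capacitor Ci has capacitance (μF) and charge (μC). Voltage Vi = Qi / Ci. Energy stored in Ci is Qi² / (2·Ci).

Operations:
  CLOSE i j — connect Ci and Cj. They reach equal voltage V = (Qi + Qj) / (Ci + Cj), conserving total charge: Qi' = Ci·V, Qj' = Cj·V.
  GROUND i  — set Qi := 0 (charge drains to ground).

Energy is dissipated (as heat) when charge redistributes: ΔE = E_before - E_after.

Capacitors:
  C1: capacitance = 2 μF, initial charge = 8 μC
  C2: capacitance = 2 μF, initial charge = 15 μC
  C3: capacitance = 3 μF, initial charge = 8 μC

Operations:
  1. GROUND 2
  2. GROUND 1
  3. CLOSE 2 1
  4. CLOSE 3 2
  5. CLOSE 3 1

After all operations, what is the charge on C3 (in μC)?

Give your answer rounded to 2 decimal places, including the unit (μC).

Answer: 2.88 μC

Derivation:
Initial: C1(2μF, Q=8μC, V=4.00V), C2(2μF, Q=15μC, V=7.50V), C3(3μF, Q=8μC, V=2.67V)
Op 1: GROUND 2: Q2=0; energy lost=56.250
Op 2: GROUND 1: Q1=0; energy lost=16.000
Op 3: CLOSE 2-1: Q_total=0.00, C_total=4.00, V=0.00; Q2=0.00, Q1=0.00; dissipated=0.000
Op 4: CLOSE 3-2: Q_total=8.00, C_total=5.00, V=1.60; Q3=4.80, Q2=3.20; dissipated=4.267
Op 5: CLOSE 3-1: Q_total=4.80, C_total=5.00, V=0.96; Q3=2.88, Q1=1.92; dissipated=1.536
Final charges: Q1=1.92, Q2=3.20, Q3=2.88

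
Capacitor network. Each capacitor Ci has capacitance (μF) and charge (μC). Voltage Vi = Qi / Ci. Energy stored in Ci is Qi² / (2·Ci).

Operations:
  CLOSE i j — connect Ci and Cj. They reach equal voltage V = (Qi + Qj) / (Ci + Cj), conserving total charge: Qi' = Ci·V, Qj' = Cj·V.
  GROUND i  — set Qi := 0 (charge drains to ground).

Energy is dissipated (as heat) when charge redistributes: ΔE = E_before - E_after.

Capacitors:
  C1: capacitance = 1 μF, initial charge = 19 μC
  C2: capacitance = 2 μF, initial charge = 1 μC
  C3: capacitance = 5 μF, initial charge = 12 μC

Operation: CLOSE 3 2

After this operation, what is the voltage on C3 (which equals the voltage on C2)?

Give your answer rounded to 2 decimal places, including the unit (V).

Initial: C1(1μF, Q=19μC, V=19.00V), C2(2μF, Q=1μC, V=0.50V), C3(5μF, Q=12μC, V=2.40V)
Op 1: CLOSE 3-2: Q_total=13.00, C_total=7.00, V=1.86; Q3=9.29, Q2=3.71; dissipated=2.579

Answer: 1.86 V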